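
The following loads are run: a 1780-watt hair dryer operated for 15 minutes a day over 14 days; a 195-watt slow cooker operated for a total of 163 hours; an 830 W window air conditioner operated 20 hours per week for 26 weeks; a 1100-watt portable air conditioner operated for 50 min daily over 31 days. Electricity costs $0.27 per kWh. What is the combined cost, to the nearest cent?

$134.47

hair dryer: Runtime = 15 min × 14 = 210 min = 3.5 h
hair dryer: 1.78 kW × 3.5 h = 6.23 kWh
slow cooker: 0.195 kW × 163 h = 31.785 kWh
window air conditioner: Runtime = 20 h/week × 26 weeks = 520 h
window air conditioner: 0.83 kW × 520 h = 431.6 kWh
portable air conditioner: Runtime = 50 min × 31 = 1550 min = 25.833333… h
portable air conditioner: 1.1 kW × 25.833333… h = 28.416666… kWh
Total energy = 498.031666… kWh
Cost = 498.031666… × $0.27 = $134.47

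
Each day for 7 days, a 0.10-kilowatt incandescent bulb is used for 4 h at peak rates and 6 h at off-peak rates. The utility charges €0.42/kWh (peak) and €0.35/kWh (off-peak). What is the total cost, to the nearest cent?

Peak energy = 0.1 kW × 4 h × 7 = 2.8 kWh
Off-peak energy = 0.1 kW × 6 h × 7 = 4.2 kWh
Cost = 2.8 × €0.42 + 4.2 × €0.35 = €1.176 + €1.47 = €2.65

€2.65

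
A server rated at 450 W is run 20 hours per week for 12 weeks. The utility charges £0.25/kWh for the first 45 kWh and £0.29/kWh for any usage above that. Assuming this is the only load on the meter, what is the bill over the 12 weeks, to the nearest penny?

Runtime = 20 h/week × 12 weeks = 240 h
Energy = 0.45 kW × 240 h = 108 kWh
Tier 1 (0–45 kWh): 45 × £0.25 = £11.25
Above 45 kWh: 63 × £0.29 = £18.27
Bill = £29.52

£29.52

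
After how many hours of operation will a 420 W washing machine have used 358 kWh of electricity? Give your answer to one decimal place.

Hours = 358 kWh ÷ 0.42 kW = 852.4 h

852.4 h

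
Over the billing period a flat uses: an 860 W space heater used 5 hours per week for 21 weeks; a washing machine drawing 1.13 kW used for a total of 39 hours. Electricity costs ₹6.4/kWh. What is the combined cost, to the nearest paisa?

₹859.97

space heater: Runtime = 5 h/week × 21 weeks = 105 h
space heater: 0.86 kW × 105 h = 90.3 kWh
washing machine: 1.13 kW × 39 h = 44.07 kWh
Total energy = 134.37 kWh
Cost = 134.37 × ₹6.4 = ₹859.97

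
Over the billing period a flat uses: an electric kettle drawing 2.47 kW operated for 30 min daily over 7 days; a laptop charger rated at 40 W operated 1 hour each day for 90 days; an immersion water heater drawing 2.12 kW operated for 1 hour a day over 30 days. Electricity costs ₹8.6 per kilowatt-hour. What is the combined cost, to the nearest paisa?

₹652.27

electric kettle: Runtime = 30 min × 7 = 210 min = 3.5 h
electric kettle: 2.47 kW × 3.5 h = 8.645 kWh
laptop charger: Runtime = 1 h/day × 90 days = 90 h
laptop charger: 0.04 kW × 90 h = 3.6 kWh
immersion water heater: Runtime = 1 h/day × 30 days = 30 h
immersion water heater: 2.12 kW × 30 h = 63.6 kWh
Total energy = 75.845 kWh
Cost = 75.845 × ₹8.6 = ₹652.27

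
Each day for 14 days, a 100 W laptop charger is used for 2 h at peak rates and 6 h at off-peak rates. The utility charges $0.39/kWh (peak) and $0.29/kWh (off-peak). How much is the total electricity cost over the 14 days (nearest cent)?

$3.53

Peak energy = 0.1 kW × 2 h × 14 = 2.8 kWh
Off-peak energy = 0.1 kW × 6 h × 14 = 8.4 kWh
Cost = 2.8 × $0.39 + 8.4 × $0.29 = $1.092 + $2.436 = $3.53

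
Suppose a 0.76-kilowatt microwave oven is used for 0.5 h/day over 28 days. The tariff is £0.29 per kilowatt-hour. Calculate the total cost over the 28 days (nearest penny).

Runtime = 0.5 h/day × 28 days = 14 h
Energy = 0.76 kW × 14 h = 10.64 kWh
Cost = 10.64 kWh × £0.29/kWh = £3.09

£3.09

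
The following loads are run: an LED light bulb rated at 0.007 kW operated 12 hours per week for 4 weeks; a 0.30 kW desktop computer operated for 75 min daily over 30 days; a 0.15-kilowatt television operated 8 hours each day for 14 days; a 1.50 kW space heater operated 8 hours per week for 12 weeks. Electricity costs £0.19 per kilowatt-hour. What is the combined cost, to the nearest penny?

£32.75

LED light bulb: Runtime = 12 h/week × 4 weeks = 48 h
LED light bulb: 0.007 kW × 48 h = 0.336 kWh
desktop computer: Runtime = 75 min × 30 = 2250 min = 37.5 h
desktop computer: 0.3 kW × 37.5 h = 11.25 kWh
television: Runtime = 8 h/day × 14 days = 112 h
television: 0.15 kW × 112 h = 16.8 kWh
space heater: Runtime = 8 h/week × 12 weeks = 96 h
space heater: 1.5 kW × 96 h = 144 kWh
Total energy = 172.386 kWh
Cost = 172.386 × £0.19 = £32.75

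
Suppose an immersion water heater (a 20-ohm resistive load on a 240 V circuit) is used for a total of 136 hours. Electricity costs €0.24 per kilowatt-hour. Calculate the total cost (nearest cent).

Power = V²/R = 240²/20 = 2880 W = 2.88 kW
Energy = 2.88 kW × 136 h = 391.68 kWh
Cost = 391.68 kWh × €0.24/kWh = €94.00

€94.00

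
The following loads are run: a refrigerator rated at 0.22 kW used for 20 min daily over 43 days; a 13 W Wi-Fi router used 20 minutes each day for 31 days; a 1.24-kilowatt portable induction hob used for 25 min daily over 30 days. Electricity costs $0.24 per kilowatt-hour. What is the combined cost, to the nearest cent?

refrigerator: Runtime = 20 min × 43 = 860 min = 14.333333… h
refrigerator: 0.22 kW × 14.333333… h = 3.153333… kWh
Wi-Fi router: Runtime = 20 min × 31 = 620 min = 10.333333… h
Wi-Fi router: 0.013 kW × 10.333333… h = 0.134333… kWh
portable induction hob: Runtime = 25 min × 30 = 750 min = 12.5 h
portable induction hob: 1.24 kW × 12.5 h = 15.5 kWh
Total energy = 18.787666… kWh
Cost = 18.787666… × $0.24 = $4.51

$4.51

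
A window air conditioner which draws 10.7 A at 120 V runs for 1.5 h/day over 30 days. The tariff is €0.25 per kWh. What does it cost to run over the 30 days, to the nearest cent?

Power = 10.7 A × 120 V = 1284 W = 1.284 kW
Runtime = 1.5 h/day × 30 days = 45 h
Energy = 1.284 kW × 45 h = 57.78 kWh
Cost = 57.78 kWh × €0.25/kWh = €14.45

€14.45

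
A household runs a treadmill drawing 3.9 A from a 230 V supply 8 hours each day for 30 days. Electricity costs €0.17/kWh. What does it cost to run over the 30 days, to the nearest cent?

€36.60

Power = 3.9 A × 230 V = 897 W = 0.897 kW
Runtime = 8 h/day × 30 days = 240 h
Energy = 0.897 kW × 240 h = 215.28 kWh
Cost = 215.28 kWh × €0.17/kWh = €36.60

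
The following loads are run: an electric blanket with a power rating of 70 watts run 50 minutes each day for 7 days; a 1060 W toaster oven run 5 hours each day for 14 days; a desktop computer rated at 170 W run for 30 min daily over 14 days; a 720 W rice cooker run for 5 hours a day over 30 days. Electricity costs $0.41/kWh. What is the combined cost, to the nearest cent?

$75.36

electric blanket: Runtime = 50 min × 7 = 350 min = 5.833333… h
electric blanket: 0.07 kW × 5.833333… h = 0.408333… kWh
toaster oven: Runtime = 5 h/day × 14 days = 70 h
toaster oven: 1.06 kW × 70 h = 74.2 kWh
desktop computer: Runtime = 30 min × 14 = 420 min = 7 h
desktop computer: 0.17 kW × 7 h = 1.19 kWh
rice cooker: Runtime = 5 h/day × 30 days = 150 h
rice cooker: 0.72 kW × 150 h = 108 kWh
Total energy = 183.798333… kWh
Cost = 183.798333… × $0.41 = $75.36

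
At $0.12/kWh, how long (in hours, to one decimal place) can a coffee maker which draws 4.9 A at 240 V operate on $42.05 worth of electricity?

298.0 h

Power = 4.9 A × 240 V = 1176 W = 1.176 kW
Energy available = $42.05 ÷ $0.12/kWh = 350.4167 kWh
Hours = 350.4167 kWh ÷ 1.176 kW = 298.0 h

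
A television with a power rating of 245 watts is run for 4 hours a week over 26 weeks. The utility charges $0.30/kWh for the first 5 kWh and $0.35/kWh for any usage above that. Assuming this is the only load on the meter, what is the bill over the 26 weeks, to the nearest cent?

$8.67

Runtime = 4 h/week × 26 weeks = 104 h
Energy = 0.245 kW × 104 h = 25.48 kWh
Tier 1 (0–5 kWh): 5 × $0.30 = $1.5
Above 5 kWh: 20.48 × $0.35 = $7.168
Bill = $8.67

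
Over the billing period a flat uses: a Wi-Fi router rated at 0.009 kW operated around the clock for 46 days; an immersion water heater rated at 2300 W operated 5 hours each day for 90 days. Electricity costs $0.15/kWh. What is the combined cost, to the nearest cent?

Wi-Fi router: Runtime = 24 h × 46 = 1104 h
Wi-Fi router: 0.009 kW × 1104 h = 9.936 kWh
immersion water heater: Runtime = 5 h/day × 90 days = 450 h
immersion water heater: 2.3 kW × 450 h = 1035 kWh
Total energy = 1044.936 kWh
Cost = 1044.936 × $0.15 = $156.74

$156.74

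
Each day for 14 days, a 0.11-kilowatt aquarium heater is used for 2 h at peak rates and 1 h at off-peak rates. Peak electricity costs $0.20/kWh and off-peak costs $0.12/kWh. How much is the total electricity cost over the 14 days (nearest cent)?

Peak energy = 0.11 kW × 2 h × 14 = 3.08 kWh
Off-peak energy = 0.11 kW × 1 h × 14 = 1.54 kWh
Cost = 3.08 × $0.20 + 1.54 × $0.12 = $0.616 + $0.1848 = $0.80

$0.80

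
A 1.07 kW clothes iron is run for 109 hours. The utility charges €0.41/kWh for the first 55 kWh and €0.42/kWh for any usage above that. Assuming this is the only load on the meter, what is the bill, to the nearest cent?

€48.43

Energy = 1.07 kW × 109 h = 116.63 kWh
Tier 1 (0–55 kWh): 55 × €0.41 = €22.55
Above 55 kWh: 61.63 × €0.42 = €25.8846
Bill = €48.43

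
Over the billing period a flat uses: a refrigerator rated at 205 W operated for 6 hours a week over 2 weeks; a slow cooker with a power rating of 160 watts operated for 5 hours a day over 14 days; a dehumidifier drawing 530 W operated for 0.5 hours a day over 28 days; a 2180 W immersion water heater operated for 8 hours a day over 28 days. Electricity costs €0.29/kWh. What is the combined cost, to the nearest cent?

€147.73

refrigerator: Runtime = 6 h/week × 2 weeks = 12 h
refrigerator: 0.205 kW × 12 h = 2.46 kWh
slow cooker: Runtime = 5 h/day × 14 days = 70 h
slow cooker: 0.16 kW × 70 h = 11.2 kWh
dehumidifier: Runtime = 0.5 h/day × 28 days = 14 h
dehumidifier: 0.53 kW × 14 h = 7.42 kWh
immersion water heater: Runtime = 8 h/day × 28 days = 224 h
immersion water heater: 2.18 kW × 224 h = 488.32 kWh
Total energy = 509.4 kWh
Cost = 509.4 × €0.29 = €147.73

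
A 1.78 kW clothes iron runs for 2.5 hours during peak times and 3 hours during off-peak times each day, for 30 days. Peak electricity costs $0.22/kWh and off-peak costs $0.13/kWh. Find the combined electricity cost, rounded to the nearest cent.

Peak energy = 1.78 kW × 2.5 h × 30 = 133.5 kWh
Off-peak energy = 1.78 kW × 3 h × 30 = 160.2 kWh
Cost = 133.5 × $0.22 + 160.2 × $0.13 = $29.37 + $20.826 = $50.20

$50.20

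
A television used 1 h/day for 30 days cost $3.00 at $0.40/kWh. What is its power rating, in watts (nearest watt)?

Energy = $3.00 ÷ $0.40/kWh = 7.5 kWh
Runtime = 1 h/day × 30 days = 30 h
Power = 7.5 kWh ÷ 30 h = 0.25 kW = 250 W

250 W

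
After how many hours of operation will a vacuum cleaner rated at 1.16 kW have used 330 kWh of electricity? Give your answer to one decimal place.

284.5 h

Hours = 330 kWh ÷ 1.16 kW = 284.5 h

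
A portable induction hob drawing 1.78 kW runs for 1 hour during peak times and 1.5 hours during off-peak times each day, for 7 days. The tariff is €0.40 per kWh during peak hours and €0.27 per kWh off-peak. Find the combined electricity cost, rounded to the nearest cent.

€10.03

Peak energy = 1.78 kW × 1 h × 7 = 12.46 kWh
Off-peak energy = 1.78 kW × 1.5 h × 7 = 18.69 kWh
Cost = 12.46 × €0.40 + 18.69 × €0.27 = €4.984 + €5.0463 = €10.03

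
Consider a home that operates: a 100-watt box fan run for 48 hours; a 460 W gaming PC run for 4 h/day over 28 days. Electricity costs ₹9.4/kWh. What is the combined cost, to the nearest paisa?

₹529.41

box fan: 0.1 kW × 48 h = 4.8 kWh
gaming PC: Runtime = 4 h/day × 28 days = 112 h
gaming PC: 0.46 kW × 112 h = 51.52 kWh
Total energy = 56.32 kWh
Cost = 56.32 × ₹9.4 = ₹529.41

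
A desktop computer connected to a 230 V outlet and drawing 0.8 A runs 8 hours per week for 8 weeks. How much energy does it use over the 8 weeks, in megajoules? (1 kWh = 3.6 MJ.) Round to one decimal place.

Power = 0.8 A × 230 V = 184 W = 0.184 kW
Runtime = 8 h/week × 8 weeks = 64 h
Energy = 0.184 kW × 64 h = 11.776 kWh
= 11.776 × 3.6 MJ = 42.4 MJ

42.4 MJ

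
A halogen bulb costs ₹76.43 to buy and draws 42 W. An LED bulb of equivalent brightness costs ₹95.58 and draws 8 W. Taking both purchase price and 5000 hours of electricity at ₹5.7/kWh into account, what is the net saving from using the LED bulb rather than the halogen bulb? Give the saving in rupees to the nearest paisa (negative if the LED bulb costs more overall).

₹949.85

halogen bulb: ₹76.43 + (42/1000) kW × 5000 h × ₹5.7 = ₹76.43 + ₹1197 = ₹1273.43
LED bulb: ₹95.58 + (8/1000) kW × 5000 h × ₹5.7 = ₹95.58 + ₹228 = ₹323.58
Saving = ₹1273.43 − ₹323.58 = ₹949.85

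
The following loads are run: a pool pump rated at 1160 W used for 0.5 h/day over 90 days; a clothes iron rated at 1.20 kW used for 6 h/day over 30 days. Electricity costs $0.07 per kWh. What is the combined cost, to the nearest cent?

$18.77

pool pump: Runtime = 0.5 h/day × 90 days = 45 h
pool pump: 1.16 kW × 45 h = 52.2 kWh
clothes iron: Runtime = 6 h/day × 30 days = 180 h
clothes iron: 1.2 kW × 180 h = 216 kWh
Total energy = 268.2 kWh
Cost = 268.2 × $0.07 = $18.77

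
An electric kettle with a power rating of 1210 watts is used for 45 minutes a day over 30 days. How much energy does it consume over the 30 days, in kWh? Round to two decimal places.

27.23 kWh

Runtime = 45 min × 30 = 1350 min = 22.5 h
Energy = 1.21 kW × 22.5 h = 27.225 kWh ≈ 27.23 kWh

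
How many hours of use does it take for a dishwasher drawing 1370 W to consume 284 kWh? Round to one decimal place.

Hours = 284 kWh ÷ 1.37 kW = 207.3 h

207.3 h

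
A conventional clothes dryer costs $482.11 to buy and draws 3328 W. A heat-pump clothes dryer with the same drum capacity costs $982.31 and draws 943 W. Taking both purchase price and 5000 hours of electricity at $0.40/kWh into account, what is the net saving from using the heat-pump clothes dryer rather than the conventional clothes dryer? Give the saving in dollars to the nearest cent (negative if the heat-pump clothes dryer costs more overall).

conventional clothes dryer: $482.11 + (3328/1000) kW × 5000 h × $0.40 = $482.11 + $6656 = $7138.11
heat-pump clothes dryer: $982.31 + (943/1000) kW × 5000 h × $0.40 = $982.31 + $1886 = $2868.31
Saving = $7138.11 − $2868.31 = $4269.8

$4269.80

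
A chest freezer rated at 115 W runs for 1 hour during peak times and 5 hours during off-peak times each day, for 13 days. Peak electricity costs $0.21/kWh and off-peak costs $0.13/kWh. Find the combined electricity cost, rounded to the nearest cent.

$1.29

Peak energy = 0.115 kW × 1 h × 13 = 1.495 kWh
Off-peak energy = 0.115 kW × 5 h × 13 = 7.475 kWh
Cost = 1.495 × $0.21 + 7.475 × $0.13 = $0.31395 + $0.97175 = $1.29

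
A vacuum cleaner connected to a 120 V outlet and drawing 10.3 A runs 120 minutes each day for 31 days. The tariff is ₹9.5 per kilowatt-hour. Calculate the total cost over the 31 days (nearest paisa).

Power = 10.3 A × 120 V = 1236 W = 1.236 kW
Runtime = 120 min × 31 = 3720 min = 62 h
Energy = 1.236 kW × 62 h = 76.632 kWh
Cost = 76.632 kWh × ₹9.5/kWh = ₹728.00

₹728.00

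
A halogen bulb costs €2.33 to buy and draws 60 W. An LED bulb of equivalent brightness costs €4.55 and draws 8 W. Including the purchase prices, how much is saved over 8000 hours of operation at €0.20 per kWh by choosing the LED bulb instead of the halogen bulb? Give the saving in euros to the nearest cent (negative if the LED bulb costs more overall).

€80.98

halogen bulb: €2.33 + (60/1000) kW × 8000 h × €0.20 = €2.33 + €96 = €98.33
LED bulb: €4.55 + (8/1000) kW × 8000 h × €0.20 = €4.55 + €12.8 = €17.35
Saving = €98.33 − €17.35 = €80.98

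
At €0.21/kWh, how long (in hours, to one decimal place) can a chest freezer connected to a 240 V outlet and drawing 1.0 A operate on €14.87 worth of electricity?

295.0 h

Power = 1.0 A × 240 V = 240 W = 0.24 kW
Energy available = €14.87 ÷ €0.21/kWh = 70.8095 kWh
Hours = 70.8095 kWh ÷ 0.24 kW = 295.0 h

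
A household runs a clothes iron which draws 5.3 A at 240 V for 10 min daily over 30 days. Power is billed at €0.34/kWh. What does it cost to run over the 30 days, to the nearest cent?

Power = 5.3 A × 240 V = 1272 W = 1.272 kW
Runtime = 10 min × 30 = 300 min = 5 h
Energy = 1.272 kW × 5 h = 6.36 kWh
Cost = 6.36 kWh × €0.34/kWh = €2.16

€2.16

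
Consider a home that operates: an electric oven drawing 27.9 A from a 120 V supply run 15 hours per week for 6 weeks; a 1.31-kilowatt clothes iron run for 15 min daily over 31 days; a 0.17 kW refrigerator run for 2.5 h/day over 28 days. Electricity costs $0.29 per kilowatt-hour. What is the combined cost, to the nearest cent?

$93.78

electric oven: Power = 27.9 A × 120 V = 3348 W = 3.348 kW
electric oven: Runtime = 15 h/week × 6 weeks = 90 h
electric oven: 3.348 kW × 90 h = 301.32 kWh
clothes iron: Runtime = 15 min × 31 = 465 min = 7.75 h
clothes iron: 1.31 kW × 7.75 h = 10.1525 kWh
refrigerator: Runtime = 2.5 h/day × 28 days = 70 h
refrigerator: 0.17 kW × 70 h = 11.9 kWh
Total energy = 323.3725 kWh
Cost = 323.3725 × $0.29 = $93.78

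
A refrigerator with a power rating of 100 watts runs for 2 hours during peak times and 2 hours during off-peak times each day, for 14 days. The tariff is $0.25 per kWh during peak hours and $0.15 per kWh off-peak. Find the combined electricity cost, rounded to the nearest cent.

$1.12

Peak energy = 0.1 kW × 2 h × 14 = 2.8 kWh
Off-peak energy = 0.1 kW × 2 h × 14 = 2.8 kWh
Cost = 2.8 × $0.25 + 2.8 × $0.15 = $0.7 + $0.42 = $1.12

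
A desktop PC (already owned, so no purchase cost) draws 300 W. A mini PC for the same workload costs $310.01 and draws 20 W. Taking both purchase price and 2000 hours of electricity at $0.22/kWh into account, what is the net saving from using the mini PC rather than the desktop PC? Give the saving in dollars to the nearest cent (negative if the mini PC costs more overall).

desktop PC: $0.00 + (300/1000) kW × 2000 h × $0.22 = $0.00 + $132 = $132
mini PC: $310.01 + (20/1000) kW × 2000 h × $0.22 = $310.01 + $8.8 = $318.81
Saving = $132 − $318.81 = −$186.81

-$186.81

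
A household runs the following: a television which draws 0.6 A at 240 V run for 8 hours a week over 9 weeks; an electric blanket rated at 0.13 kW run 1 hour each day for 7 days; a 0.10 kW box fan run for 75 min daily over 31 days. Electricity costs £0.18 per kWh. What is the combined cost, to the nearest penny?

television: Power = 0.6 A × 240 V = 144 W = 0.144 kW
television: Runtime = 8 h/week × 9 weeks = 72 h
television: 0.144 kW × 72 h = 10.368 kWh
electric blanket: Runtime = 1 h/day × 7 days = 7 h
electric blanket: 0.13 kW × 7 h = 0.91 kWh
box fan: Runtime = 75 min × 31 = 2325 min = 38.75 h
box fan: 0.1 kW × 38.75 h = 3.875 kWh
Total energy = 15.153 kWh
Cost = 15.153 × £0.18 = £2.73

£2.73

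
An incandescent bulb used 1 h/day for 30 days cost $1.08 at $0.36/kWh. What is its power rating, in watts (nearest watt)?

Energy = $1.08 ÷ $0.36/kWh = 3 kWh
Runtime = 1 h/day × 30 days = 30 h
Power = 3 kWh ÷ 30 h = 0.1 kW = 100 W

100 W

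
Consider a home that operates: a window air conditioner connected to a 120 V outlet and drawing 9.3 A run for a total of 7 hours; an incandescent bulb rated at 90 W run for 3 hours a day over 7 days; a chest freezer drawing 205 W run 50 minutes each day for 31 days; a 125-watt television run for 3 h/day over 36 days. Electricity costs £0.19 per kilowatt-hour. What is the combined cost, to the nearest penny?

£5.41

window air conditioner: Power = 9.3 A × 120 V = 1116 W = 1.116 kW
window air conditioner: 1.116 kW × 7 h = 7.812 kWh
incandescent bulb: Runtime = 3 h/day × 7 days = 21 h
incandescent bulb: 0.09 kW × 21 h = 1.89 kWh
chest freezer: Runtime = 50 min × 31 = 1550 min = 25.833333… h
chest freezer: 0.205 kW × 25.833333… h = 5.295833… kWh
television: Runtime = 3 h/day × 36 days = 108 h
television: 0.125 kW × 108 h = 13.5 kWh
Total energy = 28.497833… kWh
Cost = 28.497833… × £0.19 = £5.41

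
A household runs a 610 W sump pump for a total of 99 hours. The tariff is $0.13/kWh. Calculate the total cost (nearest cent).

$7.85

Energy = 0.61 kW × 99 h = 60.39 kWh
Cost = 60.39 kWh × $0.13/kWh = $7.85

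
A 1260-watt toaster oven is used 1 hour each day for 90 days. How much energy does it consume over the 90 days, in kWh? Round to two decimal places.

Runtime = 1 h/day × 90 days = 90 h
Energy = 1.26 kW × 90 h = 113.4 kWh

113.40 kWh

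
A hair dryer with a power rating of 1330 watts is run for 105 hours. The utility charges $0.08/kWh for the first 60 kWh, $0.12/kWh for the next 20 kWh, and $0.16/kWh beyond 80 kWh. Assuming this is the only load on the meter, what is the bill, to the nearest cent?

Energy = 1.33 kW × 105 h = 139.65 kWh
Tier 1 (0–60 kWh): 60 × $0.08 = $4.8
Tier 2 (60–80 kWh): 20 × $0.12 = $2.4
Above 80 kWh: 59.65 × $0.16 = $9.544
Bill = $16.74

$16.74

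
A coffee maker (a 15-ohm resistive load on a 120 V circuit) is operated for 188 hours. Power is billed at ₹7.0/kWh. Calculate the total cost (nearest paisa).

₹1263.36

Power = V²/R = 120²/15 = 960 W = 0.96 kW
Energy = 0.96 kW × 188 h = 180.48 kWh
Cost = 180.48 kWh × ₹7.0/kWh = ₹1263.36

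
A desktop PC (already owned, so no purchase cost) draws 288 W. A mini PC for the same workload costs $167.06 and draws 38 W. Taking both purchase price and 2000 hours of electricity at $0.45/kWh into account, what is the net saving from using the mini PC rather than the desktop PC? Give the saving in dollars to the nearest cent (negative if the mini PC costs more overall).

desktop PC: $0.00 + (288/1000) kW × 2000 h × $0.45 = $0.00 + $259.2 = $259.2
mini PC: $167.06 + (38/1000) kW × 2000 h × $0.45 = $167.06 + $34.2 = $201.26
Saving = $259.2 − $201.26 = $57.94

$57.94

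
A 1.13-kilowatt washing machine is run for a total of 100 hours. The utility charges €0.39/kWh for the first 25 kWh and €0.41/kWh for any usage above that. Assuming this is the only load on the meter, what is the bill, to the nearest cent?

€45.83

Energy = 1.13 kW × 100 h = 113 kWh
Tier 1 (0–25 kWh): 25 × €0.39 = €9.75
Above 25 kWh: 88 × €0.41 = €36.08
Bill = €45.83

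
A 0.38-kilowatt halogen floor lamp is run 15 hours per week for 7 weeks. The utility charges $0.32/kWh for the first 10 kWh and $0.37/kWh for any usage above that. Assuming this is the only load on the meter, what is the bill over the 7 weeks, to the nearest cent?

$14.26

Runtime = 15 h/week × 7 weeks = 105 h
Energy = 0.38 kW × 105 h = 39.9 kWh
Tier 1 (0–10 kWh): 10 × $0.32 = $3.2
Above 10 kWh: 29.9 × $0.37 = $11.063
Bill = $14.26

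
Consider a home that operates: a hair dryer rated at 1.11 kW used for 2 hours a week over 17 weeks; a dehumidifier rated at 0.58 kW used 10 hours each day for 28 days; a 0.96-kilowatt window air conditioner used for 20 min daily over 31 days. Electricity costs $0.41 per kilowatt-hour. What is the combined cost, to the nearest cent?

hair dryer: Runtime = 2 h/week × 17 weeks = 34 h
hair dryer: 1.11 kW × 34 h = 37.74 kWh
dehumidifier: Runtime = 10 h/day × 28 days = 280 h
dehumidifier: 0.58 kW × 280 h = 162.4 kWh
window air conditioner: Runtime = 20 min × 31 = 620 min = 10.333333… h
window air conditioner: 0.96 kW × 10.333333… h = 9.92 kWh
Total energy = 210.06 kWh
Cost = 210.06 × $0.41 = $86.12

$86.12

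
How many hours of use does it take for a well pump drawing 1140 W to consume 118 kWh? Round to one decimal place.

103.5 h

Hours = 118 kWh ÷ 1.14 kW = 103.5 h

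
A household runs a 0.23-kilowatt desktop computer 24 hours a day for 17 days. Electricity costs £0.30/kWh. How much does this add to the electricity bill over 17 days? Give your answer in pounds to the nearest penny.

£28.15

Runtime = 24 h × 17 = 408 h
Energy = 0.23 kW × 408 h = 93.84 kWh
Cost = 93.84 kWh × £0.30/kWh = £28.15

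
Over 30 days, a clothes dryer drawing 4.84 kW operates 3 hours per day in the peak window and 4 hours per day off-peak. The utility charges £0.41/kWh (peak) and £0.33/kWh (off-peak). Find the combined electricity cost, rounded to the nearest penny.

Peak energy = 4.84 kW × 3 h × 30 = 435.6 kWh
Off-peak energy = 4.84 kW × 4 h × 30 = 580.8 kWh
Cost = 435.6 × £0.41 + 580.8 × £0.33 = £178.596 + £191.664 = £370.26

£370.26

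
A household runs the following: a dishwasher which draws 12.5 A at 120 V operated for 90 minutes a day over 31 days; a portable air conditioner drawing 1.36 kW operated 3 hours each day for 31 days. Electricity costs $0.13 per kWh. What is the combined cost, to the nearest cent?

$25.51

dishwasher: Power = 12.5 A × 120 V = 1500 W = 1.5 kW
dishwasher: Runtime = 90 min × 31 = 2790 min = 46.5 h
dishwasher: 1.5 kW × 46.5 h = 69.75 kWh
portable air conditioner: Runtime = 3 h/day × 31 days = 93 h
portable air conditioner: 1.36 kW × 93 h = 126.48 kWh
Total energy = 196.23 kWh
Cost = 196.23 × $0.13 = $25.51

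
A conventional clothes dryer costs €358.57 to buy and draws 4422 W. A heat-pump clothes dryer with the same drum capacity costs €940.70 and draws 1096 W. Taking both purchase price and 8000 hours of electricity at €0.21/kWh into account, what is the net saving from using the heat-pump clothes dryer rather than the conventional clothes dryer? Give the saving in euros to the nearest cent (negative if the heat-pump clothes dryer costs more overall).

conventional clothes dryer: €358.57 + (4422/1000) kW × 8000 h × €0.21 = €358.57 + €7428.96 = €7787.53
heat-pump clothes dryer: €940.70 + (1096/1000) kW × 8000 h × €0.21 = €940.70 + €1841.28 = €2781.98
Saving = €7787.53 − €2781.98 = €5005.55

€5005.55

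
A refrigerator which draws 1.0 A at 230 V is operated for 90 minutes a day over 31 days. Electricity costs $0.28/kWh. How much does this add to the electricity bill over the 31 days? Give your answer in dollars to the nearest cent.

Power = 1.0 A × 230 V = 230 W = 0.23 kW
Runtime = 90 min × 31 = 2790 min = 46.5 h
Energy = 0.23 kW × 46.5 h = 10.695 kWh
Cost = 10.695 kWh × $0.28/kWh = $2.99

$2.99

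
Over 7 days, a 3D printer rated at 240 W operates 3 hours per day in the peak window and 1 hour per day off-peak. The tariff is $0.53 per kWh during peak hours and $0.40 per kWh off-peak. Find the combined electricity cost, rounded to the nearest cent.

$3.34

Peak energy = 0.24 kW × 3 h × 7 = 5.04 kWh
Off-peak energy = 0.24 kW × 1 h × 7 = 1.68 kWh
Cost = 5.04 × $0.53 + 1.68 × $0.40 = $2.6712 + $0.672 = $3.34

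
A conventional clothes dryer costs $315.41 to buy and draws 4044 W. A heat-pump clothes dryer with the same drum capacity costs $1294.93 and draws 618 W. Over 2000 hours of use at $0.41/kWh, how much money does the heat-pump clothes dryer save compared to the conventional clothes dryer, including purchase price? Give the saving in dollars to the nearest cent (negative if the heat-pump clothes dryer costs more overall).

conventional clothes dryer: $315.41 + (4044/1000) kW × 2000 h × $0.41 = $315.41 + $3316.08 = $3631.49
heat-pump clothes dryer: $1294.93 + (618/1000) kW × 2000 h × $0.41 = $1294.93 + $506.76 = $1801.69
Saving = $3631.49 − $1801.69 = $1829.8

$1829.80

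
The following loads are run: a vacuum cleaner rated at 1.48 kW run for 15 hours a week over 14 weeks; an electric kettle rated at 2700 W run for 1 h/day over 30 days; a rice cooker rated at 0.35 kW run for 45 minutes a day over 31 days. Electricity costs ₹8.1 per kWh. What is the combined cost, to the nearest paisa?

₹3239.49

vacuum cleaner: Runtime = 15 h/week × 14 weeks = 210 h
vacuum cleaner: 1.48 kW × 210 h = 310.8 kWh
electric kettle: Runtime = 1 h/day × 30 days = 30 h
electric kettle: 2.7 kW × 30 h = 81 kWh
rice cooker: Runtime = 45 min × 31 = 1395 min = 23.25 h
rice cooker: 0.35 kW × 23.25 h = 8.1375 kWh
Total energy = 399.9375 kWh
Cost = 399.9375 × ₹8.1 = ₹3239.49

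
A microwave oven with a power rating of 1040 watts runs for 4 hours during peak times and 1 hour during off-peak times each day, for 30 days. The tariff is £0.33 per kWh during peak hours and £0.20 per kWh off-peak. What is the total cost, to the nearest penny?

£47.42

Peak energy = 1.04 kW × 4 h × 30 = 124.8 kWh
Off-peak energy = 1.04 kW × 1 h × 30 = 31.2 kWh
Cost = 124.8 × £0.33 + 31.2 × £0.20 = £41.184 + £6.24 = £47.42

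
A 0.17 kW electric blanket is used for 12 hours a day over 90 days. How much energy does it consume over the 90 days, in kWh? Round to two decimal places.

183.60 kWh

Runtime = 12 h/day × 90 days = 1080 h
Energy = 0.17 kW × 1080 h = 183.6 kWh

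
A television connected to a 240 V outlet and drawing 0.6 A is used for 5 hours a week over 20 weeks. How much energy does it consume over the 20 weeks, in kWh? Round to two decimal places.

Power = 0.6 A × 240 V = 144 W = 0.144 kW
Runtime = 5 h/week × 20 weeks = 100 h
Energy = 0.144 kW × 100 h = 14.4 kWh

14.40 kWh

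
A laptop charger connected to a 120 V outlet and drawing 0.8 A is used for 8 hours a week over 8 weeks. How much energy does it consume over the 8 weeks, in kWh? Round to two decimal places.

Power = 0.8 A × 120 V = 96 W = 0.096 kW
Runtime = 8 h/week × 8 weeks = 64 h
Energy = 0.096 kW × 64 h = 6.144 kWh ≈ 6.14 kWh

6.14 kWh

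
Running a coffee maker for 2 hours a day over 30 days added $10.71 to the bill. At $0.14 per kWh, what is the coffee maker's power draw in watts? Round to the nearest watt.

Energy = $10.71 ÷ $0.14/kWh = 76.5 kWh
Runtime = 2 h/day × 30 days = 60 h
Power = 76.5 kWh ÷ 60 h = 1.275 kW = 1275 W

1275 W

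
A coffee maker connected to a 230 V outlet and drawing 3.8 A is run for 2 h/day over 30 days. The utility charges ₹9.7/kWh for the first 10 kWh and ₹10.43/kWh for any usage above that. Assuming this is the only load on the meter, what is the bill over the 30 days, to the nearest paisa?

Power = 3.8 A × 230 V = 874 W = 0.874 kW
Runtime = 2 h/day × 30 days = 60 h
Energy = 0.874 kW × 60 h = 52.44 kWh
Tier 1 (0–10 kWh): 10 × ₹9.7 = ₹97
Above 10 kWh: 42.44 × ₹10.43 = ₹442.6492
Bill = ₹539.65

₹539.65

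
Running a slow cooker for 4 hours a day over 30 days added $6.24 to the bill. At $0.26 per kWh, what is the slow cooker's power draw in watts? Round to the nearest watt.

Energy = $6.24 ÷ $0.26/kWh = 24 kWh
Runtime = 4 h/day × 30 days = 120 h
Power = 24 kWh ÷ 120 h = 0.2 kW = 200 W

200 W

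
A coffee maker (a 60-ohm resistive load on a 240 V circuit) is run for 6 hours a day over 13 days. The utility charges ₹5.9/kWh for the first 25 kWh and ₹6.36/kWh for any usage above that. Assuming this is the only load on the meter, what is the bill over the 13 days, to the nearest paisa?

Power = V²/R = 240²/60 = 960 W = 0.96 kW
Runtime = 6 h/day × 13 days = 78 h
Energy = 0.96 kW × 78 h = 74.88 kWh
Tier 1 (0–25 kWh): 25 × ₹5.9 = ₹147.5
Above 25 kWh: 49.88 × ₹6.36 = ₹317.2368
Bill = ₹464.74

₹464.74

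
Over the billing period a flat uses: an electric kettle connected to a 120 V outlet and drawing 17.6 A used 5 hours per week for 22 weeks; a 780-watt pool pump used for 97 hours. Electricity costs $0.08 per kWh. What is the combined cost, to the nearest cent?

$24.64

electric kettle: Power = 17.6 A × 120 V = 2112 W = 2.112 kW
electric kettle: Runtime = 5 h/week × 22 weeks = 110 h
electric kettle: 2.112 kW × 110 h = 232.32 kWh
pool pump: 0.78 kW × 97 h = 75.66 kWh
Total energy = 307.98 kWh
Cost = 307.98 × $0.08 = $24.64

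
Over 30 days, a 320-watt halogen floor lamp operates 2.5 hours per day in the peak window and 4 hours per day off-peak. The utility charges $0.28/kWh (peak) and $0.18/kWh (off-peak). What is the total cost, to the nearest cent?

Peak energy = 0.32 kW × 2.5 h × 30 = 24 kWh
Off-peak energy = 0.32 kW × 4 h × 30 = 38.4 kWh
Cost = 24 × $0.28 + 38.4 × $0.18 = $6.72 + $6.912 = $13.63

$13.63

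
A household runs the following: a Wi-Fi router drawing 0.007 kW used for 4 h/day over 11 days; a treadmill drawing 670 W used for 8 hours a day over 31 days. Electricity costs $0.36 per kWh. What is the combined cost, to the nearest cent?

$59.93

Wi-Fi router: Runtime = 4 h/day × 11 days = 44 h
Wi-Fi router: 0.007 kW × 44 h = 0.308 kWh
treadmill: Runtime = 8 h/day × 31 days = 248 h
treadmill: 0.67 kW × 248 h = 166.16 kWh
Total energy = 166.468 kWh
Cost = 166.468 × $0.36 = $59.93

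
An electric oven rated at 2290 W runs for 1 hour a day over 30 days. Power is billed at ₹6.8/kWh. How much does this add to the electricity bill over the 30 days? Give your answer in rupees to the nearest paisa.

Runtime = 1 h/day × 30 days = 30 h
Energy = 2.29 kW × 30 h = 68.7 kWh
Cost = 68.7 kWh × ₹6.8/kWh = ₹467.16

₹467.16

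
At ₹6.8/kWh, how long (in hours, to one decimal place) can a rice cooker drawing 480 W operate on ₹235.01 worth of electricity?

72.0 h

Energy available = ₹235.01 ÷ ₹6.8/kWh = 34.5603 kWh
Hours = 34.5603 kWh ÷ 0.48 kW = 72.0 h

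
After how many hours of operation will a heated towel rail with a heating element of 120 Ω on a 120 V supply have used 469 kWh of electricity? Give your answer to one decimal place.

3908.3 h

Power = V²/R = 120²/120 = 120 W = 0.12 kW
Hours = 469 kWh ÷ 0.12 kW = 3908.3 h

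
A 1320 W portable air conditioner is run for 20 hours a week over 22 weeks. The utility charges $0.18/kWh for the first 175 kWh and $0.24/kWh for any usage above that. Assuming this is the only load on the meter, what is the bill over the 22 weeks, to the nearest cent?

$128.89

Runtime = 20 h/week × 22 weeks = 440 h
Energy = 1.32 kW × 440 h = 580.8 kWh
Tier 1 (0–175 kWh): 175 × $0.18 = $31.5
Above 175 kWh: 405.8 × $0.24 = $97.392
Bill = $128.89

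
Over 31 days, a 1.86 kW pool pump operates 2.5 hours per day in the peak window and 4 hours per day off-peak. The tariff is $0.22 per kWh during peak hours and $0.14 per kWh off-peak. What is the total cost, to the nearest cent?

$64.00

Peak energy = 1.86 kW × 2.5 h × 31 = 144.15 kWh
Off-peak energy = 1.86 kW × 4 h × 31 = 230.64 kWh
Cost = 144.15 × $0.22 + 230.64 × $0.14 = $31.713 + $32.2896 = $64.00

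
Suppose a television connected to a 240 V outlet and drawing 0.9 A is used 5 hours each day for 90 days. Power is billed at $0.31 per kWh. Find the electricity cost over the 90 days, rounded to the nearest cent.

$30.13

Power = 0.9 A × 240 V = 216 W = 0.216 kW
Runtime = 5 h/day × 90 days = 450 h
Energy = 0.216 kW × 450 h = 97.2 kWh
Cost = 97.2 kWh × $0.31/kWh = $30.13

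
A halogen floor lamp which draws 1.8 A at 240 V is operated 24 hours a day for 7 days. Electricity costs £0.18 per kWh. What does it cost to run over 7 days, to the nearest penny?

Power = 1.8 A × 240 V = 432 W = 0.432 kW
Runtime = 24 h × 7 = 168 h
Energy = 0.432 kW × 168 h = 72.576 kWh
Cost = 72.576 kWh × £0.18/kWh = £13.06

£13.06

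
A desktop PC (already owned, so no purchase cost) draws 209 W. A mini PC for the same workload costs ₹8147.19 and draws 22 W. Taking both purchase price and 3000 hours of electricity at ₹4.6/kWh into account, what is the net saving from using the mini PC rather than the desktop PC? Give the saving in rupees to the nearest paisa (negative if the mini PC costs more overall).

desktop PC: ₹0.00 + (209/1000) kW × 3000 h × ₹4.6 = ₹0.00 + ₹2884.2 = ₹2884.2
mini PC: ₹8147.19 + (22/1000) kW × 3000 h × ₹4.6 = ₹8147.19 + ₹303.6 = ₹8450.79
Saving = ₹2884.2 − ₹8450.79 = −₹5566.59

-₹5566.59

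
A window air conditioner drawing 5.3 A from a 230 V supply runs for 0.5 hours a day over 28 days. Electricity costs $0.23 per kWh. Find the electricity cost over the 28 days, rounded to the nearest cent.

Power = 5.3 A × 230 V = 1219 W = 1.219 kW
Runtime = 0.5 h/day × 28 days = 14 h
Energy = 1.219 kW × 14 h = 17.066 kWh
Cost = 17.066 kWh × $0.23/kWh = $3.93

$3.93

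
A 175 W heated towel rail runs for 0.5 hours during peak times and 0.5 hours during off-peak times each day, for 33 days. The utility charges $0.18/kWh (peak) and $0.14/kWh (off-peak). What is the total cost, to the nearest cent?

Peak energy = 0.175 kW × 0.5 h × 33 = 2.8875 kWh
Off-peak energy = 0.175 kW × 0.5 h × 33 = 2.8875 kWh
Cost = 2.8875 × $0.18 + 2.8875 × $0.14 = $0.51975 + $0.40425 = $0.92

$0.92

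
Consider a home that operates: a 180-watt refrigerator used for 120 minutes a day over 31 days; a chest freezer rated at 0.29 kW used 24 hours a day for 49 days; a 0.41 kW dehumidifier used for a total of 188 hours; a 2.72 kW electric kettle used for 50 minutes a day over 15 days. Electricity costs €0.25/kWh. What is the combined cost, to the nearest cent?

€115.82

refrigerator: Runtime = 120 min × 31 = 3720 min = 62 h
refrigerator: 0.18 kW × 62 h = 11.16 kWh
chest freezer: Runtime = 24 h × 49 = 1176 h
chest freezer: 0.29 kW × 1176 h = 341.04 kWh
dehumidifier: 0.41 kW × 188 h = 77.08 kWh
electric kettle: Runtime = 50 min × 15 = 750 min = 12.5 h
electric kettle: 2.72 kW × 12.5 h = 34 kWh
Total energy = 463.28 kWh
Cost = 463.28 × €0.25 = €115.82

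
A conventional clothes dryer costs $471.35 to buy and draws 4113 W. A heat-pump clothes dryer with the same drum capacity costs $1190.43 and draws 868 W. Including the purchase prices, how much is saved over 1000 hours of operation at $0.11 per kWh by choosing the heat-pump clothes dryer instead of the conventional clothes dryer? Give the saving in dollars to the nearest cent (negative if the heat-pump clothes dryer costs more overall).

conventional clothes dryer: $471.35 + (4113/1000) kW × 1000 h × $0.11 = $471.35 + $452.43 = $923.78
heat-pump clothes dryer: $1190.43 + (868/1000) kW × 1000 h × $0.11 = $1190.43 + $95.48 = $1285.91
Saving = $923.78 − $1285.91 = −$362.13

-$362.13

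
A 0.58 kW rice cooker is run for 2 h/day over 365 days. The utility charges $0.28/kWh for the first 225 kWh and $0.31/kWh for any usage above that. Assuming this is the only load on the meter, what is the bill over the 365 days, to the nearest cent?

Runtime = 2 h/day × 365 days = 730 h
Energy = 0.58 kW × 730 h = 423.4 kWh
Tier 1 (0–225 kWh): 225 × $0.28 = $63
Above 225 kWh: 198.4 × $0.31 = $61.504
Bill = $124.50

$124.50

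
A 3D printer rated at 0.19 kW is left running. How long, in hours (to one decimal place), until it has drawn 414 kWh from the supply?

Hours = 414 kWh ÷ 0.19 kW = 2178.9 h

2178.9 h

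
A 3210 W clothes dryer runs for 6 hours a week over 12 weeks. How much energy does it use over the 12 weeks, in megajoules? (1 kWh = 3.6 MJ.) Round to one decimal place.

Runtime = 6 h/week × 12 weeks = 72 h
Energy = 3.21 kW × 72 h = 231.12 kWh
= 231.12 × 3.6 MJ = 832.0 MJ

832.0 MJ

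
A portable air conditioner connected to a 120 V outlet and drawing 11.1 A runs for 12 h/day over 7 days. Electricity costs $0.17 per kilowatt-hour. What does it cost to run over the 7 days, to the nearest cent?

$19.02

Power = 11.1 A × 120 V = 1332 W = 1.332 kW
Runtime = 12 h/day × 7 days = 84 h
Energy = 1.332 kW × 84 h = 111.888 kWh
Cost = 111.888 kWh × $0.17/kWh = $19.02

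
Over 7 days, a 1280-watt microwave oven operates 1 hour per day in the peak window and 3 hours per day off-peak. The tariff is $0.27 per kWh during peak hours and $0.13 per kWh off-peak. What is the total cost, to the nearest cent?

$5.91

Peak energy = 1.28 kW × 1 h × 7 = 8.96 kWh
Off-peak energy = 1.28 kW × 3 h × 7 = 26.88 kWh
Cost = 8.96 × $0.27 + 26.88 × $0.13 = $2.4192 + $3.4944 = $5.91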